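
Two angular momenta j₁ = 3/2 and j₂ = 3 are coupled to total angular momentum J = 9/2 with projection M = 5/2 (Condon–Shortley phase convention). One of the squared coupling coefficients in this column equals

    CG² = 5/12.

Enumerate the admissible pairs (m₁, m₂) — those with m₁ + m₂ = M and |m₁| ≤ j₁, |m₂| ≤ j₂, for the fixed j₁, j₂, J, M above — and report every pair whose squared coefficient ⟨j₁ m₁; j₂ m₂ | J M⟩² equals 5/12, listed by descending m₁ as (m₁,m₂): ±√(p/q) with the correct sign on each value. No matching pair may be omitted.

Admissible pairs with m₁+m₂ = M = 5/2: (-1/2,3), (1/2,2), (3/2,1)
  (m₁,m₂)=(3/2,1): CG² = 5/12, CG = +√(5/12)   ← matches the target
  (m₁,m₂)=(1/2,2): CG² = 1/2, CG = +√(1/2)
  (m₁,m₂)=(-1/2,3): CG² = 1/12, CG = +√(1/12)
Pairs with CG² = 5/12: (3/2,1): +√(5/12)

(3/2,1): +√(5/12)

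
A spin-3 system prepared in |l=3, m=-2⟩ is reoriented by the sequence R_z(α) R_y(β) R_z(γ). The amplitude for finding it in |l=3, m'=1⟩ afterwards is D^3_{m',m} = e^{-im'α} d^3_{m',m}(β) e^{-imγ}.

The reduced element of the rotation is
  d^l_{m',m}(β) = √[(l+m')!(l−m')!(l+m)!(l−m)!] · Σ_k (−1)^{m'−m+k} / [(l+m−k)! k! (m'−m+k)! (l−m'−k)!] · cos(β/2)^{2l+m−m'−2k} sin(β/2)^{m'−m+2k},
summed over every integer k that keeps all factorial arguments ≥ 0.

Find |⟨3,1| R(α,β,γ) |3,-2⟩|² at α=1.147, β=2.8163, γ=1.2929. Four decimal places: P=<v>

P=0.2055

D^3_{1,-2}(1.1470,2.8163,1.2929) = e^{-i·1·1.1470}·d^3_{1,-2}(2.8163)·e^{-i·-2·1.2929}. Compute d first:
c=cos(2.816300/2)=0.161930, s=sin(2.816300/2)=0.986802; N=√[24·2·1·120]=75.894664
k∈{0,1} keeps every argument non-negative
  k=0: (−1)^3·75.8947/(12)·0.1619^3·0.9868^3 = -0.025805
  k=1: (−1)^4·75.8947/(24)·0.1619^1·0.9868^5 = +0.479158
d^3_{1,-2}(2.8163) = -0.025805 +0.479158 = +0.453353
|D^3_{1,-2}|² = |d^3_{1,-2}(β)|² = (+0.453353)² = 0.205529 (the z-rotation phases have unit modulus)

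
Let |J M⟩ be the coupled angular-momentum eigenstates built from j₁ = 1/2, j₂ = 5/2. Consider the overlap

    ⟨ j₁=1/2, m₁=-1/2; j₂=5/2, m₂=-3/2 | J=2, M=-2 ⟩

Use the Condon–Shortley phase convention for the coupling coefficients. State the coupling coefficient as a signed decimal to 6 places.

√[5·1!0!4!/6! · 0!1!1!4!0!4!] = √(96)
  +(−1)^1/∏(1,0,0,0,0,4)! = -1/24  (running -1/24)
⟨..|..⟩ = √(96)·(-1/24) = -0.408248

-0.408248  (= −√(1/6))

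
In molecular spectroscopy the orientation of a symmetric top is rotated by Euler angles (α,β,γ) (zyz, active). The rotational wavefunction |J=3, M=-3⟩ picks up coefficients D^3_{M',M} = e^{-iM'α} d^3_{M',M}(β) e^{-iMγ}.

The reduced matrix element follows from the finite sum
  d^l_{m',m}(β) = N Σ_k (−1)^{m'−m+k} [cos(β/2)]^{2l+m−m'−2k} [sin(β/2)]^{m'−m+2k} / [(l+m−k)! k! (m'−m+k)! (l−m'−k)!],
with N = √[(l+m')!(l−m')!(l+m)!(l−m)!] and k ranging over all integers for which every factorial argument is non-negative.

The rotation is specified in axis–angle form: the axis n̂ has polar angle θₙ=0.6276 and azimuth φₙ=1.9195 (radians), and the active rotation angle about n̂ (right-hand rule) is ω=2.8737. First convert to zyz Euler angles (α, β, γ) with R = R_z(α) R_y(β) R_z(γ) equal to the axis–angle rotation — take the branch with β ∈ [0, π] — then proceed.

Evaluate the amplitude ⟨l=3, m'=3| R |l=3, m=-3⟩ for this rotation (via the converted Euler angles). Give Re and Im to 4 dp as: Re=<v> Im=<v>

Axis–angle → zyz. n̂ = (sinθₙcosφₙ, sinθₙsinφₙ, cosθₙ) = (-0.200636, +0.551864, +0.809439), ω = 2.8737.
R = I cosω + sinω [n̂]ₓ + (1−cosω) n̂n̂ᵀ gives
  R = [-0.885257, -0.431756, -0.172934; -0.003239, -0.366087, +0.930575; -0.465090, +0.824359, +0.322682]
β = atan2(√(R₁₃²+R₂₃²), R₃₃) = 1.242234; α = atan2(R₂₃, R₁₃) mod 2π = 1.754536; γ = atan2(R₃₂, −R₃₁) mod 2π = 1.057128
Split into d^3_{3,-3}(β=1.2422) × two z-phases.
c=cos(1.242234/2)=0.813229, s=sin(1.242234/2)=0.581944; N=√[720·1·1·720]=720.000000
Admissible k: 0..0 (factorial args all ≥0)
  k=0: (−1)^6·720.0000/(720)·0.8132^0·0.5819^6 = +0.038841
d^3_{3,-3}(1.2422) = +0.038841
Phases: e^{-i·(3)·1.7545}=+0.523725+0.851887i, e^{-i·(-3)·1.0571}=-0.999556-0.029788i ⇒ D=-0.019347-0.033679i

Re=-0.0193 Im=-0.0337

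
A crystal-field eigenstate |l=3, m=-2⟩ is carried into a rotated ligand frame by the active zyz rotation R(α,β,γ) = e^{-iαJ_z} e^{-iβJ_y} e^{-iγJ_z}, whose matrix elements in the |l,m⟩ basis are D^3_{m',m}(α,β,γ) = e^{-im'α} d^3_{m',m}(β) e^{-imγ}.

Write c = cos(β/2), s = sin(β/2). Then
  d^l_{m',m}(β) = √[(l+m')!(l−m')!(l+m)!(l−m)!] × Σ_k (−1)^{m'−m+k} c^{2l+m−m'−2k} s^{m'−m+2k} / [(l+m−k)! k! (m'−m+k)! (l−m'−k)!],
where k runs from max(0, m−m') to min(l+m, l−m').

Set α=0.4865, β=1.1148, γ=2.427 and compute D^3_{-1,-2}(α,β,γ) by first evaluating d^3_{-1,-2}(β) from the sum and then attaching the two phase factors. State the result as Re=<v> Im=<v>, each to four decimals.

First d^3_{-1,-2}(β=1.1148), then the phase factors e^{-i(-1)α} and e^{-i(-2)γ}:
With c≡cos(β/2)=0.848633 and s≡sin(β/2)=0.528982, N=[2·24·1·120]^{1/2}=75.894664
k∈{0,1} keeps every argument non-negative
  k=0: (−1)^1·75.8947/(24)·0.8486^5·0.5290^1 = -0.736277
  k=1: (−1)^2·75.8947/(12)·0.8486^3·0.5290^3 = +0.572153
d^3_{-1,-2}(1.1148) = -0.736277 +0.572153 = -0.164124
D = (+0.883975+0.467535i)·(-0.164124)·(+0.141138-0.989990i) = -0.096442+0.132799i

Re=-0.0964 Im=0.1328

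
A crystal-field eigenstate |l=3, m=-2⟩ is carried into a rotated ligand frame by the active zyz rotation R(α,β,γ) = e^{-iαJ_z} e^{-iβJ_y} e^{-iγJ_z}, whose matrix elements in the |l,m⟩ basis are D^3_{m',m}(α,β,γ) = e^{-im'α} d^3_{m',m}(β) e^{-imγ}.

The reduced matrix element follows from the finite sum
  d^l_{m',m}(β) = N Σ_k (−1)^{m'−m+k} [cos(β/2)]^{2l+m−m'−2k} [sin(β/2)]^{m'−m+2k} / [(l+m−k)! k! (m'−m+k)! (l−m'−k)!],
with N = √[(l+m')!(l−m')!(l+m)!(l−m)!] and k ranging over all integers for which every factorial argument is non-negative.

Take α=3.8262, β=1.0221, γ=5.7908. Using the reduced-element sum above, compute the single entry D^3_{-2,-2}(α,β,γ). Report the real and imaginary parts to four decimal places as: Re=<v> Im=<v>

Re=-0.2335 Im=-0.0945

First d^3_{-2,-2}(β=1.0221), then the phase factors e^{-i(-2)α} and e^{-i(-2)γ}:
Half-angle: c=0.872231, s=0.489093. N=√(1·120·1·120)=120.000000
The bounds max(0,m−m')=0 and min(l+m,l−m')=1 give 2 terms
  k=0: (−1)^0·120.0000/(120)·0.8722^6·0.4891^0 = +0.440342
  k=1: (−1)^1·120.0000/(24)·0.8722^4·0.4891^2 = -0.692278
d^3_{-2,-2}(1.0221) = +0.440342 -0.692278 = -0.251936
Attach z-rotation phases: D = e^{-i(-2)(3.8262)}·(-0.251936)·e^{-i(-2)(5.7908)} = -0.233546-0.094487i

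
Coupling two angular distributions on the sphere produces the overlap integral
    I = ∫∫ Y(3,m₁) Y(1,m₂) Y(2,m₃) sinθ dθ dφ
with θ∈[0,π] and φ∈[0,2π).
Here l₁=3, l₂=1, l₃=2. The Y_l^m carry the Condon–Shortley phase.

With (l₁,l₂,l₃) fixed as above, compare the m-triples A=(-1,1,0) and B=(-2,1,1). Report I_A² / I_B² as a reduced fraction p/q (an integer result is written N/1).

3/5

Shared (l₁,l₂,l₃)=(3,1,2): N and (l;000)² cancel in I_A²/I_B².
A: Δ = 2!·4!·0!/7! = 1/105; Racah Σ t=2..2: t=2:+1/8 = 1/8; ⇒ 3j(3 1 2; -1 1 0)² = 2/35, sgn +1
B: Δ = 2!·4!·0!/7! = 1/105; Racah Σ t=2..2: t=2:+1/12 = 1/12; ⇒ 3j(3 1 2; -2 1 1)² = 2/21, sgn -1
I_A²/I_B² = (2/35)/(2/21) = 3/5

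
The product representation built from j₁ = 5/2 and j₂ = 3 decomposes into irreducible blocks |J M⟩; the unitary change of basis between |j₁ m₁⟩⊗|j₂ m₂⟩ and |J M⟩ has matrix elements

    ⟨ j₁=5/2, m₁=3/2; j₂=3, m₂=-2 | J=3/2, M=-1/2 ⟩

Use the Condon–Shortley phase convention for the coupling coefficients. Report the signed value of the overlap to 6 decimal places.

√[4·4!1!2!/8! · 4!1!1!5!1!2!] = √(192/7)
  +(−1)^0/∏(0,4,1,1,0,1)! = 1/24  (running 1/24)
  +(−1)^1/∏(1,3,0,0,1,2)! = -1/12  (running -1/24)
⟨..|..⟩ = √(192/7)·(-1/24) = -0.218218

-0.218218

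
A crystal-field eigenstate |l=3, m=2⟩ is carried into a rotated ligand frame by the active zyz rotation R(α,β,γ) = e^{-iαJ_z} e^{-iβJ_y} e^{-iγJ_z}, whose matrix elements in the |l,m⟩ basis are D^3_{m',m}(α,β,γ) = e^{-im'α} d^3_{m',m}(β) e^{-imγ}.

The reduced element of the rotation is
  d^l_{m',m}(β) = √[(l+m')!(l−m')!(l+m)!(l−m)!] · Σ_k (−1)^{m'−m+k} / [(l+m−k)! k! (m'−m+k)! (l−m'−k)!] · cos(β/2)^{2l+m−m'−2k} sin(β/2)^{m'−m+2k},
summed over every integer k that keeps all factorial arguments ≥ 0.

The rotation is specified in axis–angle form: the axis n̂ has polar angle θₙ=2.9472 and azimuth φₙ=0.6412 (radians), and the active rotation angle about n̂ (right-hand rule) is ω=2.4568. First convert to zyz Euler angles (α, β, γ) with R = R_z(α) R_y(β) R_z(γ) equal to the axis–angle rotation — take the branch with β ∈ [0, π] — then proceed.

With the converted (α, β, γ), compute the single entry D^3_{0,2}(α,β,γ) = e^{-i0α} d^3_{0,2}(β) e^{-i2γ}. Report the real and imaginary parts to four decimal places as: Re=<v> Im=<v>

Axis–angle → zyz. n̂ = (sinθₙcosφₙ, sinθₙsinφₙ, cosθₙ) = (+0.154803, +0.115546, -0.981165), ω = 2.4568.
R = I cosω + sinω [n̂]ₓ + (1−cosω) n̂n̂ᵀ gives
  R = [-0.732025, +0.652340, -0.196447; -0.588858, -0.750858, -0.299096; -0.342616, -0.103266, +0.933783]
β = atan2(√(R₁₃²+R₂₃²), R₃₃) = 0.365954; α = atan2(R₂₃, R₁₃) mod 2π = 4.131247; γ = atan2(R₃₂, −R₃₁) mod 2π = 5.990439
First d^3_{0,2}(β=0.3660), then the phase factors e^{-i(0)α} and e^{-i(2)γ}:
With c≡cos(β/2)=0.983306 and s≡sin(β/2)=0.181958, N=[6·6·120·1]^{1/2}=65.726707
k∈{2,3} keeps every argument non-negative
  k=2: (−1)^0·65.7267/(12)·0.9833^4·0.1820^2 = +0.169534
  k=3: (−1)^1·65.7267/(12)·0.9833^2·0.1820^4 = -0.005805
d^3_{0,2}(0.3660) = +0.169534 -0.005805 = +0.163729
Attach z-rotation phases: D = e^{-i(0)(4.1312)}·(+0.163729)·e^{-i(2)(5.9904)} = +0.136458+0.090478i

Re=0.1365 Im=0.0905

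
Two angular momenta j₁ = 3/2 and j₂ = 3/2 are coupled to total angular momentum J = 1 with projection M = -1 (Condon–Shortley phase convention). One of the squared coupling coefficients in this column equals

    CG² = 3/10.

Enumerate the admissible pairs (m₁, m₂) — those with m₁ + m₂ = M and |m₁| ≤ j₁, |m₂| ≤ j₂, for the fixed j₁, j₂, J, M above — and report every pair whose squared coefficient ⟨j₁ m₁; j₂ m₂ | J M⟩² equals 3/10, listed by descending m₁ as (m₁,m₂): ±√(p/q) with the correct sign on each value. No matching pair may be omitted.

(1/2,-3/2): +√(3/10); (-3/2,1/2): +√(3/10)

Admissible pairs with m₁+m₂ = M = -1: (-3/2,1/2), (-1/2,-1/2), (1/2,-3/2)
  (m₁,m₂)=(1/2,-3/2): CG² = 3/10, CG = +√(3/10)   ← matches the target
  (m₁,m₂)=(-1/2,-1/2): CG² = 2/5, CG = −√(2/5)
  (m₁,m₂)=(-3/2,1/2): CG² = 3/10, CG = +√(3/10)   ← matches the target
Pairs with CG² = 3/10: (1/2,-3/2): +√(3/10); (-3/2,1/2): +√(3/10)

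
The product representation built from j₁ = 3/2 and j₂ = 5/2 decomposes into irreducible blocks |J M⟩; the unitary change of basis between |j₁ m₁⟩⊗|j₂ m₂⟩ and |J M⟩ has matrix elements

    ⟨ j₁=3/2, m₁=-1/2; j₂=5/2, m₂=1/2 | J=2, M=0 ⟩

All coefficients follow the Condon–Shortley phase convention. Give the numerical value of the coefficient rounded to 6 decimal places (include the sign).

−√(1/14) = -0.267261

triangle: 2!*1!*3!/7! = 12/5040
(j±m)!: 1!*2!*3!*2!*2!*2! = 96
prefactor² = (2J+1)*Δ*N² = 8/7
  k=1: −1/(1!*1!*1!*2!*0!*1!) = -1/2
  k=2: +1/(2!*0!*0!*1!*1!*2!) = 1/4
Σ = -1/4  ⇒  CG² = 8/7*(-1/4)² = 1/14
CG = −√(1/14) = -0.267261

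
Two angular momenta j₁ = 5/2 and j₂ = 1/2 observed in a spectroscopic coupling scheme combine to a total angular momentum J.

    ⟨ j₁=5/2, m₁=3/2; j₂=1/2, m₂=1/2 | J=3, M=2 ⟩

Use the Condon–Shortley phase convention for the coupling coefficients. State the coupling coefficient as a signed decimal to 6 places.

+√(5/6) ≈ +0.912871

triangle: 0!·5!·1!/7! = 120/5040
(j±m)!: 4!·1!·1!·0!·5!·1! = 2880
prefactor² = (2J+1)·Δ·N² = 480
  k=0: +1/(0!·0!·1!·1!·4!·0!) = 1/24
Σ = 1/24  ⇒  CG² = 480·(1/24)² = 5/6
CG = +√(5/6) = +0.912871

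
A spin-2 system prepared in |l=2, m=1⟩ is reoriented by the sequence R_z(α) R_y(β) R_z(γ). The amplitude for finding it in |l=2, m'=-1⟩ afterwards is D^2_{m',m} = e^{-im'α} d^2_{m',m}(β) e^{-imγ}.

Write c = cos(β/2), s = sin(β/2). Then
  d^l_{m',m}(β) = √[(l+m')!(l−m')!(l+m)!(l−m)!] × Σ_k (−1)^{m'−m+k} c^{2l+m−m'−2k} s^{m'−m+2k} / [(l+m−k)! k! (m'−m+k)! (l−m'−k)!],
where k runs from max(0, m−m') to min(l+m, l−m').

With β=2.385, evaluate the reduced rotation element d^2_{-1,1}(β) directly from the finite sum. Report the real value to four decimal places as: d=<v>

d^2_{-1,1}(β=2.3850) via the finite sum:
c=cos(2.385000/2)=0.369338, s=sin(2.385000/2)=0.929295; N=√[1·6·6·1]=6.000000
k∈{2,3} keeps every argument non-negative
  k=2: (−1)^0·6.0000/(2)·0.3693^2·0.9293^2 = +0.353408
  k=3: (−1)^1·6.0000/(6)·0.3693^0·0.9293^4 = -0.745787
d^2_{-1,1}(2.3850) = +0.353408 -0.745787 = -0.392379

d=-0.3924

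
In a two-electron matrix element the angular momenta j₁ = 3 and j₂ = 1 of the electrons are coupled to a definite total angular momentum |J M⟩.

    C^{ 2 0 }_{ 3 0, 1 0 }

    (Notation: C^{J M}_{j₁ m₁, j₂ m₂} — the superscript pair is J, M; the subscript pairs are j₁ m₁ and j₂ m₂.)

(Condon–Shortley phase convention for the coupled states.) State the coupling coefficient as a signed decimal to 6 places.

triangle: 2!*4!*0!/7! = 48/5040
(j±m)!: 3!*3!*1!*1!*2!*2! = 144
prefactor² = (2J+1)*Δ*N² = 48/7
  k=1: −1/(1!*1!*2!*0!*2!*0!) = -1/4
Σ = -1/4  ⇒  CG² = 48/7*(-1/4)² = 3/7
CG = −√(3/7) = -0.654654

-0.654654  (= −√(3/7))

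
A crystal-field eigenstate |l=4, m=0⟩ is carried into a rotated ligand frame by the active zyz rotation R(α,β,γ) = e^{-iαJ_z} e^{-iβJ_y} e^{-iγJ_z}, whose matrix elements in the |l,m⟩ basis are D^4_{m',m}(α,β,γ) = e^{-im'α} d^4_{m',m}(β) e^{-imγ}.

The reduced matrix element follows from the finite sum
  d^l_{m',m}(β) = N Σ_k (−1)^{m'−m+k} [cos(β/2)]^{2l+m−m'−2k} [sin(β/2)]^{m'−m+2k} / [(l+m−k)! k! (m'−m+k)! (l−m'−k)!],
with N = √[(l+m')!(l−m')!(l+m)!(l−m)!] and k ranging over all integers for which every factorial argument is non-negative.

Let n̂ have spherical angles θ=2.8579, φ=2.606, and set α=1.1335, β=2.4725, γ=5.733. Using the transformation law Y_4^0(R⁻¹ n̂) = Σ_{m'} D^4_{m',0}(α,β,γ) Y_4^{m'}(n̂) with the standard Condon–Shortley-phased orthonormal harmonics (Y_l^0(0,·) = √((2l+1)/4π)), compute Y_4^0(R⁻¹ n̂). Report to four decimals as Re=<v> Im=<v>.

Need the full column D^4_{m',0} for m'=−4..4 at α=1.1335, β=2.4725, γ=5.7330.
cos(β/2)=0.328341, sin(β/2)=0.944559
d^4_{-4,0}: single k=4 term ⇒ +0.077404;  D = -0.013735-0.076176i
d^4_{-3,0}: k∈[3..4] ⇒ +0.038052 -0.314909 = -0.276857;  D = +0.267629+0.070882i
d^4_{-2,0}: k∈[2..4] ⇒ +0.010605 -0.234048 +0.726350 = +0.502907;  D = -0.322519+0.385872i
d^4_{-1,0}: k∈[1..4] ⇒ +0.001738 -0.086293 +0.714145 -0.985019 = -0.355429;  D = -0.150521-0.321983i
d^4_{0,0}: k∈[0..4] ⇒ +0.000135 -0.017887 +0.333057 -1.225025 +0.633628 = -0.276092;  D = -0.276092+0.000000i
d^4_{1,0}: k∈[0..3] ⇒ -0.001738 +0.086293 -0.714145 +0.985019 = +0.355429;  D = +0.150521-0.321983i
d^4_{2,0}: k∈[0..2] ⇒ +0.010605 -0.234048 +0.726350 = +0.502907;  D = -0.322519-0.385872i
d^4_{3,0}: k∈[0..1] ⇒ -0.038052 +0.314909 = +0.276857;  D = -0.267629+0.070882i
d^4_{4,0}: single k=0 term ⇒ +0.077404;  D = -0.013735+0.076176i
Y_4^{m'}(θ=2.8579,φ=2.606) and Σ D·Y over m':
  (-0.0137-0.0762i)·(-0.0015+0.0023i)  (+0.2676+0.0709i)·(-0.0009+0.0263i)  (-0.3225+0.3859i)·(+0.0685+0.1254i)  (-0.1505-0.3220i)·(+0.3773+0.2239i)  (-0.2761+0.0000i)·(+0.5375+0.0000i)  (+0.1505-0.3220i)·(-0.3773+0.2239i)  (-0.3225-0.3859i)·(+0.0685-0.1254i)  (-0.2676+0.0709i)·(+0.0009+0.0263i)  (-0.0137+0.0762i)·(-0.0015-0.0023i)
Y_4^0(R⁻¹ n̂) = -0.262580-0.000000i

Re=-0.2626 Im=0.0000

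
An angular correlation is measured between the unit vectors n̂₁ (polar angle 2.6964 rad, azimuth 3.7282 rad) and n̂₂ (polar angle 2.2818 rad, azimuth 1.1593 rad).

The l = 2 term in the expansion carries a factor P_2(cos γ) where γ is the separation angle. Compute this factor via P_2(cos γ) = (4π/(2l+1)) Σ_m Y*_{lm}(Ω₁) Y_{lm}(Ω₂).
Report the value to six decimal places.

Term-by-term m-sum for l=2 (normalisation 4π/5 = 2.513274):
  [-2]  conj(Y_{2,-2})(Ω₁) = +0.027735+0.066045i ; Y_{2,-2}(Ω₂) = -0.150809-0.162597i ; Δ = +0.006556-0.014470i
  [-1]  conj(Y_{2,-1})(Ω₁) = +0.250061+0.166204i ; Y_{2,-1}(Ω₂) = -0.152795+0.350118i ; Δ = -0.096399+0.062156i
  [+0]  conj(Y_{2,0})(Ω₁) = +0.455321-0.000000i ; Y_{2,0}(Ω₂) = +0.087565+0.000000i ; Δ = +0.039870+0.000000i
  [+1]  conj(Y_{2,1})(Ω₁) = -0.250061+0.166204i ; Y_{2,1}(Ω₂) = +0.152795+0.350118i ; Δ = -0.096399-0.062156i
  [+2]  conj(Y_{2,2})(Ω₁) = +0.027735-0.066045i ; Y_{2,2}(Ω₂) = -0.150809+0.162597i ; Δ = +0.006556+0.014470i
Accumulated sum -0.139816+0.000000i; after 4π/(2l+1) scaling, -0.351395+0.000000i ⇒ P_2 = -0.351395

-0.351395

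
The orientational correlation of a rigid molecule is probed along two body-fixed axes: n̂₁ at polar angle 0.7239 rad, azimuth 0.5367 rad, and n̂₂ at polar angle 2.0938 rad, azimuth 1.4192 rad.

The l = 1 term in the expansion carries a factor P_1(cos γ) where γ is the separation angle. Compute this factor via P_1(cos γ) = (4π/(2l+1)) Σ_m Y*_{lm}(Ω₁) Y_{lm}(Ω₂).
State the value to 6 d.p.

Term-by-term m-sum for l=1 (normalisation 4π/3 = 4.188790):
  m=-1: Y*=+0.196652+0.116999i  Y=+0.045201-0.295877i  product +0.043506-0.052896i
  m=+0: Y*=+0.366075-0.000000i  Y=-0.244049+0.000000i  product -0.089340+0.000000i
  m=+1: Y*=-0.196652+0.116999i  Y=-0.045201-0.295877i  product +0.043506+0.052896i
Σ over m = -0.002328+0.000000i; ×(4π/3) → -0.009753+0.000000i. Real part: -0.009753

-0.009753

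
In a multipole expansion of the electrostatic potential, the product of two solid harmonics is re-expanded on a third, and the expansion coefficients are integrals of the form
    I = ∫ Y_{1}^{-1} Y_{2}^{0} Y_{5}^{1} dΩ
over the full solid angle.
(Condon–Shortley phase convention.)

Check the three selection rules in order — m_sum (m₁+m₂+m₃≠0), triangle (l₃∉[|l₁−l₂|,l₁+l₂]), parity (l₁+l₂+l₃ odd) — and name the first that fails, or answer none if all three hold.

m₁+m₂+m₃ = -1 + 0 + 1 = 0  ✓
triangle: need |l₁−l₂| ≤ l₃ ≤ l₁+l₂ = [1,3]; l₃=5 is outside  ✗
parity: l₁+l₂+l₃ = 8 is even

triangle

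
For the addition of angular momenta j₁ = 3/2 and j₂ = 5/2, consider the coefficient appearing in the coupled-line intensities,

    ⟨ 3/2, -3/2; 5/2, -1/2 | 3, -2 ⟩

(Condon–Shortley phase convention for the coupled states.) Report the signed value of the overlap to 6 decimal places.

-0.707107

triangle: 1!×2!×4!/8! = 48/40320
(j±m)!: 0!×3!×2!×3!×1!×5! = 8640
prefactor² = (2J+1)×Δ×N² = 72
  k=1: −1/(1!×0!×2!×1!×0!×3!) = -1/12
Σ = -1/12  ⇒  CG² = 72×(-1/12)² = 1/2
CG = −√(1/2) = -0.707107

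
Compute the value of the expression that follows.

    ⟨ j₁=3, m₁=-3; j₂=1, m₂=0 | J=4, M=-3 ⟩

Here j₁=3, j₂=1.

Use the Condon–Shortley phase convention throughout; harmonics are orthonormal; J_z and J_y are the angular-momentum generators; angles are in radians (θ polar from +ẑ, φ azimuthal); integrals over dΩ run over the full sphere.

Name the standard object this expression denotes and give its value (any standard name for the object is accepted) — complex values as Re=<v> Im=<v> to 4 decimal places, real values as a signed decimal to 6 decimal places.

This is a Clebsch–Gordan (vector-coupling) coefficient.
√[9·0!6!2!/9! · 0!6!1!1!1!7!] = √(129600)
  +(−1)^0/∏(0,0,6,1,0,1)! = 1/720  (running 1/720)
⟨..|..⟩ = √(129600)·(1/720) = +0.500000

Clebsch–Gordan coefficient, +√(1/4) ≈ +0.500000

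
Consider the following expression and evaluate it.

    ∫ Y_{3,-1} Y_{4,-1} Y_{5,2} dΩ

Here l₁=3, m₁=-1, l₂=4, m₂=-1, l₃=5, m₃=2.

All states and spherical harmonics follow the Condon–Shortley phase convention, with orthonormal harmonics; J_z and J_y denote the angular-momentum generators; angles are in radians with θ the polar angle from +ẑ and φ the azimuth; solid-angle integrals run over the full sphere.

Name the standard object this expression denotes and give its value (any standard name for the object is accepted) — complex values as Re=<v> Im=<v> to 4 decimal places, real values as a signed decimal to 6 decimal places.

Gaunt coefficient, +0.148044

This is a Gaunt coefficient — the integral of a triple product of spherical harmonics over the sphere.
m-sum 0 ✓  L=12 even ✓  1≤5≤7 ✓
Π(2lᵢ+1) = 7×9×11 = 693
triangle coeff Δ(3,4,5) = 1/180180
Σ_t [0,2]: t=0:+1/576 t=1:−1/144 t=2:+1/576 = -1/288
(3j)²=20/1001 [(3 4 5; 0 0 0)], sign=+1
Σ_t [0,2]: t=0:+1/1728 t=1:−1/288 t=2:+1/960 = -1/540
(3j)²=128/6435 [(3 4 5; -1 -1 2)], sign=+1
⇒ 4πI² = 512/1859
I = (+1)√(512/1859/(4π)) = 0.14804384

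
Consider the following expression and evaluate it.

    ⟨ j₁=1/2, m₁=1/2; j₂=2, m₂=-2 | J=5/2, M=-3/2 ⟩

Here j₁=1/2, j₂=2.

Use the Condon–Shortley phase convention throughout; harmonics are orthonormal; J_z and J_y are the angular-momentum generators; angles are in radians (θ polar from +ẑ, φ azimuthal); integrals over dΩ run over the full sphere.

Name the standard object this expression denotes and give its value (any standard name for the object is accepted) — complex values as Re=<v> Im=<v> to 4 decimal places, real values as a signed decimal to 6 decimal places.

This is a Clebsch–Gordan (vector-coupling) coefficient.
j₁+j₂−J=0  J+j₁−j₂=1  J−j₁+j₂=4  j₁+j₂+J+1=6
(j₁±m₁, j₂±m₂, J±M) = (1,0,0,4,1,4)
P² = 576/5
sum k=0..0:
  [0] +1/24 = 1/24
S = 1/24
C² = P²·S² = 1/5 ; C = +0.447214

Clebsch–Gordan coefficient, +√(1/5) ≈ +0.447214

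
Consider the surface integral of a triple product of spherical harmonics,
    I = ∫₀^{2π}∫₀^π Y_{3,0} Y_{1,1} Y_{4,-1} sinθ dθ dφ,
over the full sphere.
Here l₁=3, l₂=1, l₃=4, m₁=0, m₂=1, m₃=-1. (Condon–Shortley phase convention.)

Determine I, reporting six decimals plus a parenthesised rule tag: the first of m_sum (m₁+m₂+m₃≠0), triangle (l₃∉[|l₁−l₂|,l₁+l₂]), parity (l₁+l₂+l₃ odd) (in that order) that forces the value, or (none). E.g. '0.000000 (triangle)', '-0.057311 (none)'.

-0.194664 (none)

Checks pass: Σm=0; 8 even; l₃=4∈[2,4].
(2·3+1)(2·1+1)(2·4+1) = 189
Δ: 0! 6! 2! / 9! → 1/252
sum: t=0:+1/36 = 1/36
3j²(3 1 4; 0 0 0) = Δ·Π!·Σ² = 4/63  (sign +1)
sum: t=0:+1/72 = 1/72
3j²(3 1 4; 0 1 -1) = Δ·Π!·Σ² = 5/126  (sign -1)
combine: 4πI² = 189·4/63·5/126 = 10/21
take √, sign -1: I = -0.19466390
No selection rule forces the value: the integral is nonzero (none).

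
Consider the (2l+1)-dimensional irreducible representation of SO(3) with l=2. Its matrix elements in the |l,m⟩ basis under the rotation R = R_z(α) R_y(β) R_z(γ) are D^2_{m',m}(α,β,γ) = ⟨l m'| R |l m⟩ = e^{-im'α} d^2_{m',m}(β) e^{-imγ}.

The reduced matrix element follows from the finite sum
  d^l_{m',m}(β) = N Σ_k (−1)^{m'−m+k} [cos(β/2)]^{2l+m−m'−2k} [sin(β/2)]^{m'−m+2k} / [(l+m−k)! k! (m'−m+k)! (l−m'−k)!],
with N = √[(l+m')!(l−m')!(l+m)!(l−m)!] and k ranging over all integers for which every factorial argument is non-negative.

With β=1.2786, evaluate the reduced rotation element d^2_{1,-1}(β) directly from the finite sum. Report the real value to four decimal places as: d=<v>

d=0.5611

d^2_{1,-1}(β=1.2786) via the finite sum:
With c≡cos(β/2)=0.802514 and s≡sin(β/2)=0.596634, N=[6·1·1·6]^{1/2}=6.000000
k∈{0,1} keeps every argument non-negative
  k=0: (−1)^2·6.0000/(2)·0.8025^2·0.5966^2 = +0.687768
  k=1: (−1)^3·6.0000/(6)·0.8025^0·0.5966^4 = -0.126716
d^2_{1,-1}(1.2786) = +0.687768 -0.126716 = +0.561052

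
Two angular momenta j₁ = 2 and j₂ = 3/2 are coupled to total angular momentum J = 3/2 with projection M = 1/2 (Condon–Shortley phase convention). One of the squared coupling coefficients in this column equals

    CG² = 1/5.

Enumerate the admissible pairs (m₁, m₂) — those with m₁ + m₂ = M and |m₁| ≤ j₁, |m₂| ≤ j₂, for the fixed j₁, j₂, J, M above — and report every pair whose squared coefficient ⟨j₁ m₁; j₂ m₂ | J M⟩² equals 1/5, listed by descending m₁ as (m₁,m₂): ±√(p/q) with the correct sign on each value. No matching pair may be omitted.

Admissible pairs with m₁+m₂ = M = 1/2: (-1,3/2), (0,1/2), (1,-1/2), (2,-3/2)
  (m₁,m₂)=(2,-3/2): CG² = 2/5, CG = +√(2/5)
  (m₁,m₂)=(1,-1/2): CG² = 0/1, CG = 0
  (m₁,m₂)=(0,1/2): CG² = 1/5, CG = −√(1/5)   ← matches the target
  (m₁,m₂)=(-1,3/2): CG² = 2/5, CG = +√(2/5)
Pairs with CG² = 1/5: (0,1/2): −√(1/5)

(0,1/2): −√(1/5)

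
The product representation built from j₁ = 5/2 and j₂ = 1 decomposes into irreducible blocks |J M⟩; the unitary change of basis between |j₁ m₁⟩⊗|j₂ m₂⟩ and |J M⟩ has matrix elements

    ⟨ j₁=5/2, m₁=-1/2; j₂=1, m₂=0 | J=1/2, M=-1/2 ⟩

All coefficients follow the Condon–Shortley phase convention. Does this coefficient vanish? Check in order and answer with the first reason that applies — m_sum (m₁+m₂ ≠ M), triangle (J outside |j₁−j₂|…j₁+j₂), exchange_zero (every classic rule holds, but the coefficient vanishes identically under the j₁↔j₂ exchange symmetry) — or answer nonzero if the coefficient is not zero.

m-sum: m₁+m₂ = -1/2+0 = -1/2, M = -1/2  ✓
triangle: need |j₁−j₂| ≤ J ≤ j₁+j₂, i.e. J ∈ [3/2, 7/2]; J = 1/2 is outside ✗ ⇒ coefficient is 0

triangle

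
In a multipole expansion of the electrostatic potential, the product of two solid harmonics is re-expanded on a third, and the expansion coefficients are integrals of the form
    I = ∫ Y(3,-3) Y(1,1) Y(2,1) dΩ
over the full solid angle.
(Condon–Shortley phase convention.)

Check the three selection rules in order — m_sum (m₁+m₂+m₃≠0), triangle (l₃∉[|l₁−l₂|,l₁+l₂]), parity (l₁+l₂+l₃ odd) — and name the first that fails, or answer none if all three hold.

m₁+m₂+m₃ = -3 + 1 + 1 = -1  ✗
triangle: |3−1|=2 ≤ l₃=2 ≤ 3+1=4
parity: l₁+l₂+l₃ = 6 is even

m_sum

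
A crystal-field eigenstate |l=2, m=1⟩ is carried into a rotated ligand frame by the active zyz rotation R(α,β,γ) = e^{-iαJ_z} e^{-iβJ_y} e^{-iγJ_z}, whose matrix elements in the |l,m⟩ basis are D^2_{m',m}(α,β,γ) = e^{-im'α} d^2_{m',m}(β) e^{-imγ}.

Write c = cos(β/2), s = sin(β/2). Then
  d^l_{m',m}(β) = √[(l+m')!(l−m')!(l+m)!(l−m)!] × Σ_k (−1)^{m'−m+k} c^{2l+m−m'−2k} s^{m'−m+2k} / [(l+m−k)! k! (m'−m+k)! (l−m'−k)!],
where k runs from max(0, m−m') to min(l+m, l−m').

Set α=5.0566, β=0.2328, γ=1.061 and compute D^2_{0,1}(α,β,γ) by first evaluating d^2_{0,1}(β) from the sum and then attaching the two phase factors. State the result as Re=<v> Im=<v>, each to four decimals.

D^2_{0,1}(5.0566,0.2328,1.0610) = e^{-i·0·5.0566}·d^2_{0,1}(0.2328)·e^{-i·1·1.0610}. Compute d first:
Half-angle: c=0.993233, s=0.116137. N=√(2·2·6·1)=4.898979
k∈{1,2} keeps every argument non-negative
  k=1: (−1)^0·4.8990/(2)·0.9932^3·0.1161^1 = +0.278741
  k=2: (−1)^1·4.8990/(2)·0.9932^1·0.1161^3 = -0.003811
d^2_{0,1}(0.2328) = +0.278741 -0.003811 = +0.274930
Phases: e^{-i·(0)·5.0566}=+1.000000+0.000000i, e^{-i·(1)·1.0610}=+0.487999-0.872844i ⇒ D=+0.134166-0.239971i

Re=0.1342 Im=-0.2400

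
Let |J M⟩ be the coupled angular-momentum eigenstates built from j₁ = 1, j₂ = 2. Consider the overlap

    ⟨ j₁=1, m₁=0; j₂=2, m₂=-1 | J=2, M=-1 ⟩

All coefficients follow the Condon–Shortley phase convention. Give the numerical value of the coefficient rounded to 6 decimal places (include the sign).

triangle: 1!×1!×3!/6! = 6/720
(j±m)!: 1!×1!×1!×3!×1!×3! = 36
prefactor² = (2J+1)×Δ×N² = 3/2
  k=0: +1/(0!×1!×1!×1!×0!×2!) = 1/2
  k=1: −1/(1!×0!×0!×0!×1!×3!) = -1/6
Σ = 1/3  ⇒  CG² = 3/2×(1/3)² = 1/6
CG = +√(1/6) = +0.408248

+√(1/6) ≈ +0.408248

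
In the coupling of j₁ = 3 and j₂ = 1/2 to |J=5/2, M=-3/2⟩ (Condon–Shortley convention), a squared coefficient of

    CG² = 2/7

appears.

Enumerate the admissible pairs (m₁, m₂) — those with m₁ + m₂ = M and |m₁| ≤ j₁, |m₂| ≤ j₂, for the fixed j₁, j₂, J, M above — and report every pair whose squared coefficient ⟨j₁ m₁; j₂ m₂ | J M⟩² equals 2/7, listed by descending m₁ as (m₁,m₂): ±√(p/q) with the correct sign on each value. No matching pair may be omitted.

(-1,-1/2): +√(2/7)

Admissible pairs with m₁+m₂ = M = -3/2: (-2,1/2), (-1,-1/2)
  (m₁,m₂)=(-1,-1/2): CG² = 2/7, CG = +√(2/7)   ← matches the target
  (m₁,m₂)=(-2,1/2): CG² = 5/7, CG = −√(5/7)
Pairs with CG² = 2/7: (-1,-1/2): +√(2/7)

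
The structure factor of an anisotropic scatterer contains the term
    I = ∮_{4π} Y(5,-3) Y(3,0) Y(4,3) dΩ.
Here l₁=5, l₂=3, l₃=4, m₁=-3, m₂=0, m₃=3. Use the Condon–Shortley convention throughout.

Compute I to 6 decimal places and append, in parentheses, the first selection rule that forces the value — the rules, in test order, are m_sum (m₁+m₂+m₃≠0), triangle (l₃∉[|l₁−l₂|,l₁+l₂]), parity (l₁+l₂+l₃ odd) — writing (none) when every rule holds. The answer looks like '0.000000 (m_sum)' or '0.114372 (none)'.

m-sum 0 ✓  L=12 even ✓  2≤4≤8 ✓
Π(2lᵢ+1) = 11×7×9 = 693
triangle coeff Δ(5,3,4) = 1/180180
Σ_t [1,3]: t=1:−1/576 t=2:+1/144 t=3:−1/576 = 1/288
(3j)²=20/1001 [(5 3 4; 0 0 0)], sign=+1
Σ_t [2,3]: t=2:+1/2880 t=3:−1/1440 = -1/2880
(3j)²=7/715 [(5 3 4; -3 0 3)], sign=+1
⇒ 4πI² = 252/1859
I = (+1)√(252/1859/(4π)) = 0.10386175
No selection rule forces the value: the integral is nonzero (none).

0.103862 (none)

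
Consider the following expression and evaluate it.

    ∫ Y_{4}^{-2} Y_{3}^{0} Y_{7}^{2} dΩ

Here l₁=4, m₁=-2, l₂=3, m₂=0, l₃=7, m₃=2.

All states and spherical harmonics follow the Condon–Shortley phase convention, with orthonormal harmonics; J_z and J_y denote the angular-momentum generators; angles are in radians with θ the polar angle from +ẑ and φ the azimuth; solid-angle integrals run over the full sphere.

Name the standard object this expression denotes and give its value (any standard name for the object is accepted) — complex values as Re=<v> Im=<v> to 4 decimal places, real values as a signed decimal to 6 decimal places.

This is a Gaunt coefficient — the integral of a triple product of spherical harmonics over the sphere.
Rules hold: Σm=0, L=14 even, 1≤7≤7.
N = 9·7·15 = 945
Δ = 0!·8!·6!/15! = 1/45045
Racah Σ t=0..0: t=0:+1/20736 = 1/20736
⇒ 3j(4 3 7; 0 0 0)² = 35/1287, sgn -1
Racah Σ t=0..0: t=0:+1/51840 = 1/51840
⇒ 3j(4 3 7; -2 0 2)² = 8/429, sgn -1
4πI² = N·(3j₀)²·(3jₘ)² = 9800/20449
I = +1·√(0.479241/4π) = 0.19528643

Gaunt coefficient, +0.195286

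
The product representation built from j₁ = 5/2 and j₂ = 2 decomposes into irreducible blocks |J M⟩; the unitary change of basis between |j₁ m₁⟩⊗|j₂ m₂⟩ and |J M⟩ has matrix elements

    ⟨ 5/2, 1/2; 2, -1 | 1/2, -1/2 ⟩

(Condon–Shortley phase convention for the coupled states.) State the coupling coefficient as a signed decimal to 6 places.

−√(2/15) = -0.365148

triangle: 4!×1!×0!/6! = 24/720
(j±m)!: 3!×2!×1!×3!×0!×1! = 72
prefactor² = (2J+1)×Δ×N² = 24/5
  k=1: −1/(1!×3!×1!×0!×0!×0!) = -1/6
Σ = -1/6  ⇒  CG² = 24/5×(-1/6)² = 2/15
CG = −√(2/15) = -0.365148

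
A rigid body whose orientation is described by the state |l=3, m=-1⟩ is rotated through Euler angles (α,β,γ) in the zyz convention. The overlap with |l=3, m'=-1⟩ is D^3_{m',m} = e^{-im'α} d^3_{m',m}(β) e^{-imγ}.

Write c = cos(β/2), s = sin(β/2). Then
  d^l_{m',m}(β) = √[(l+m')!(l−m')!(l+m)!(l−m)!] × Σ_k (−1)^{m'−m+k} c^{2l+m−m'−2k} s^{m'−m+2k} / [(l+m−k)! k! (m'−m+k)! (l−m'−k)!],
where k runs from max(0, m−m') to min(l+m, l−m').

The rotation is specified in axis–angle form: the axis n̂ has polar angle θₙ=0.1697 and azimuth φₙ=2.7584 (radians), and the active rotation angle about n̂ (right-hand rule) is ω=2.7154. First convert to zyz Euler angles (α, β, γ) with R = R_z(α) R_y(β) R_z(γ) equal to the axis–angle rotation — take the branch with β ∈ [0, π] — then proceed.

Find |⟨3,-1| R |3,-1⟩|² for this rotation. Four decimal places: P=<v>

P=0.5163

Axis–angle → zyz. n̂ = (sinθₙcosφₙ, sinθₙsinφₙ, cosθₙ) = (-0.156638, +0.063144, +0.985635), ω = 2.7154.
R = I cosω + sinω [n̂]ₓ + (1−cosω) n̂n̂ᵀ gives
  R = [-0.863670, -0.426365, -0.268862; +0.388572, -0.902929, +0.183662; -0.321070, +0.054151, +0.945506]
β = atan2(√(R₁₃²+R₂₃²), R₃₃) = 0.331651; α = atan2(R₂₃, R₁₃) mod 2π = 2.542293; γ = atan2(R₃₂, −R₃₁) mod 2π = 0.167086
Split into d^3_{-1,-1}(β=0.3317) × two z-phases.
Half-angle: c=0.986282, s=0.165067. N=√(2·24·2·24)=48.000000
The bounds max(0,m−m')=0 and min(l+m,l−m')=2 give 3 terms
  k=0: (−1)^0·48.0000/(48)·0.9863^6·0.1651^0 = +0.920466
  k=1: (−1)^1·48.0000/(6)·0.9863^4·0.1651^2 = -0.206259
  k=2: (−1)^2·48.0000/(8)·0.9863^2·0.1651^4 = +0.004333
d^3_{-1,-1}(0.3317) = +0.920466 -0.206259 +0.004333 = +0.718540
|D^3_{-1,-1}|² = |d^3_{-1,-1}(β)|² = (+0.718540)² = 0.516299 (the z-rotation phases have unit modulus)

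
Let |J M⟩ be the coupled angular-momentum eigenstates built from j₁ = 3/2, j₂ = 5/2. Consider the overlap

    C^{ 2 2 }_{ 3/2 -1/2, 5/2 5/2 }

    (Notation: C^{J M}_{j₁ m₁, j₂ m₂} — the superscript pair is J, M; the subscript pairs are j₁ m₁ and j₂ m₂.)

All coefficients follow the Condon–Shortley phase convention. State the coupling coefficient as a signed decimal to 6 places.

j₁+j₂−J=2  J+j₁−j₂=1  J−j₁+j₂=3  j₁+j₂+J+1=7
(j₁±m₁, j₂±m₂, J±M) = (1,2,5,0,4,0)
P² = 480/7
sum k=2..2:
  [2] +1/12 = 1/12
S = 1/12
C² = P²·S² = 10/21 ; C = +0.690066

+√(10/21) = +0.690066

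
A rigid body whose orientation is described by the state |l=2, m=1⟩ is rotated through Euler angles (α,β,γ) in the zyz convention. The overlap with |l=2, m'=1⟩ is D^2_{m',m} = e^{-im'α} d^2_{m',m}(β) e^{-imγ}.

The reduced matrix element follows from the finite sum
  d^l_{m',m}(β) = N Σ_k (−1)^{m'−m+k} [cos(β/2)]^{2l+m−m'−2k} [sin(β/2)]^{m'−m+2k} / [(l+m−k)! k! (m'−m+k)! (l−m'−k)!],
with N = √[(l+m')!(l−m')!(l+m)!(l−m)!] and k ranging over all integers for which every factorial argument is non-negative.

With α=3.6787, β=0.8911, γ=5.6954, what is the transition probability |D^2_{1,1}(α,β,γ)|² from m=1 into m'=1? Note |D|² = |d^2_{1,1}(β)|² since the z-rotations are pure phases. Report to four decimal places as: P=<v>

D^2_{1,1}(3.6787,0.8911,5.6954) = e^{-i·1·3.6787}·d^2_{1,1}(0.8911)·e^{-i·1·5.6954}. Compute d first:
c=cos(0.891100/2)=0.902374, s=sin(0.891100/2)=0.430954; N=√[6·1·6·1]=6.000000
k∈{0,1} keeps every argument non-negative
  k=0: (−1)^0·6.0000/(6)·0.9024^4·0.4310^0 = +0.663049
  k=1: (−1)^1·6.0000/(2)·0.9024^2·0.4310^2 = -0.453687
d^2_{1,1}(0.8911) = +0.663049 -0.453687 = +0.209362
|D^2_{1,1}|² = |d^2_{1,1}(β)|² = (+0.209362)² = 0.043833 (the z-rotation phases have unit modulus)

P=0.0438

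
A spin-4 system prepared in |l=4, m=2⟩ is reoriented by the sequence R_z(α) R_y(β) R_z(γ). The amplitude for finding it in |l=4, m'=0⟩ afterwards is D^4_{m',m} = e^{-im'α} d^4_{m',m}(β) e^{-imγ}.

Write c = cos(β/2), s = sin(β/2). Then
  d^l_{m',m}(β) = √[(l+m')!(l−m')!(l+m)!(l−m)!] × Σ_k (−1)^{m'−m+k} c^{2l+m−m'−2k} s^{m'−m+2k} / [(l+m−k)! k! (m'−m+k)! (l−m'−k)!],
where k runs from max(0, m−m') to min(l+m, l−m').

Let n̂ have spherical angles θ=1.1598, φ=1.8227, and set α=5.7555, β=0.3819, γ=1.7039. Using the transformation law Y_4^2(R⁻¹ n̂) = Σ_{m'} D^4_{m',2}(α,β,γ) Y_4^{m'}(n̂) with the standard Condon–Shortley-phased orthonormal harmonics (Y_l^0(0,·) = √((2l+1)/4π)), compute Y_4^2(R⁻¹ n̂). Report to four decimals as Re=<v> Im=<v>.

Re=-0.0377 Im=-0.2871

Need the full column D^4_{m',2} for m'=−4..4 at α=5.7555, β=0.3819, γ=1.7039.
cos(β/2)=0.981824, sin(β/2)=0.189792
d^4_{-4,2}: single k=6 term ⇒ +0.000238;  D = +0.000172+0.000165i
d^4_{-3,2}: k∈[5..6] ⇒ +0.002616 -0.000033 = +0.002584;  D = +0.000710+0.002484i
d^4_{-2,2}: k∈[4..6] ⇒ +0.018086 -0.000541 +0.000002 = +0.017547;  D = -0.004328+0.017005i
d^4_{-1,2}: k∈[3..5] ⇒ +0.088210 -0.004944 +0.000037 = +0.083302;  D = -0.058401+0.059402i
d^4_{0,2}: k∈[2..4] ⇒ +0.306111 -0.030502 +0.000427 = +0.276036;  D = -0.266313+0.072618i
d^4_{1,2}: k∈[1..3] ⇒ +0.708191 -0.132314 +0.003296 = +0.579172;  D = -0.559486-0.149721i
d^4_{2,2}: k∈[0..2] ⇒ +0.863516 -0.387203 +0.018086 = +0.494399;  D = -0.348274-0.350907i
d^4_{3,2}: k∈[0..1] ⇒ -0.624565 +0.070014 = -0.554551;  D = +0.139318+0.536766i
d^4_{4,2}: single k=0 term ⇒ +0.170740;  D = +0.046157-0.164383i
Y_4^{m'}(θ=1.1598,φ=1.8227) and Σ D·Y over m':
  (+0.0002+0.0002i)·(+0.1669-0.2643i)  (+0.0007+0.0025i)·(+0.2642+0.2804i)  (-0.0043+0.0170i)·(-0.0289+0.0159i)  (-0.0584+0.0594i)·(+0.0813+0.3159i)  (-0.2663+0.0726i)·(-0.0949+0.0000i)  (-0.5595-0.1497i)·(-0.0813+0.3159i)  (-0.3483-0.3509i)·(-0.0289-0.0159i)  (+0.1393+0.5368i)·(-0.2642+0.2804i)  (+0.0462-0.1644i)·(+0.1669+0.2643i)
Y_4^2(R⁻¹ n̂) = -0.037736-0.287112i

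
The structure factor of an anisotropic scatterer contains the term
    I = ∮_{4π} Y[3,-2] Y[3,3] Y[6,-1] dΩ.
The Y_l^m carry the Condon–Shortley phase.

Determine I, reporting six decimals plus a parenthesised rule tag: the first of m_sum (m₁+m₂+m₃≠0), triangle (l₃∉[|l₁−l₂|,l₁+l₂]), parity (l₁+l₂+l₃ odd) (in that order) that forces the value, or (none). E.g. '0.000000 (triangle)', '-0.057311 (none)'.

Checks pass: Σm=0; 12 even; l₃=6∈[0,6].
(2·3+1)(2·3+1)(2·6+1) = 637
Δ: 0! 6! 6! / 13! → 1/12012
sum: t=0:+1/1296 = 1/1296
3j²(3 3 6; 0 0 0) = Δ·Π!·Σ² = 100/3003  (sign +1)
sum: t=0:+1/86400 = 1/86400
3j²(3 3 6; -2 3 -1) = Δ·Π!·Σ² = 1/1716  (sign -1)
combine: 4πI² = 637·100/3003·1/1716 = 175/14157
take √, sign -1: I = -0.03136379
No selection rule forces the value: the integral is nonzero (none).

-0.031364 (none)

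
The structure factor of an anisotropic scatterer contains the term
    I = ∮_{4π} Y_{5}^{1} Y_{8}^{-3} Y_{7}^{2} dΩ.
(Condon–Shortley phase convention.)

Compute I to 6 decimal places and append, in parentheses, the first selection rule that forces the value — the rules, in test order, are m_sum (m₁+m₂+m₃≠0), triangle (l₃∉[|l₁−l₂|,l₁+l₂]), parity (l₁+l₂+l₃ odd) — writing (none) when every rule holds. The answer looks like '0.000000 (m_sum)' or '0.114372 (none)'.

-0.113347 (none)

Rules hold: Σm=0, L=20 even, 3≤7≤13.
N = 11·17·15 = 2805
Δ = 6!·4!·10!/21! = 1/814773960
Racah Σ t=1..5: t=1:−1/87091200 t=2:+1/4976640 t=3:−1/2073600 t=4:+1/4976640 t=5:−1/87091200 = -1/9676800
⇒ 3j(5 8 7; 0 0 0)² = 360/46189, sgn +1
Racah Σ t=0..4: t=0:+1/248832000 t=1:−1/12441600 t=2:+1/5806080 t=3:−1/17418240 t=4:+1/418037760 = 61/1492992000
⇒ 3j(5 8 7; 1 -3 2)² = 3721/503880, sgn -1
4πI² = N·(3j₀)²·(3jₘ)² = 167445/1037153
I = -1·√(0.161447/4π) = -0.11334693
No selection rule forces the value: the integral is nonzero (none).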